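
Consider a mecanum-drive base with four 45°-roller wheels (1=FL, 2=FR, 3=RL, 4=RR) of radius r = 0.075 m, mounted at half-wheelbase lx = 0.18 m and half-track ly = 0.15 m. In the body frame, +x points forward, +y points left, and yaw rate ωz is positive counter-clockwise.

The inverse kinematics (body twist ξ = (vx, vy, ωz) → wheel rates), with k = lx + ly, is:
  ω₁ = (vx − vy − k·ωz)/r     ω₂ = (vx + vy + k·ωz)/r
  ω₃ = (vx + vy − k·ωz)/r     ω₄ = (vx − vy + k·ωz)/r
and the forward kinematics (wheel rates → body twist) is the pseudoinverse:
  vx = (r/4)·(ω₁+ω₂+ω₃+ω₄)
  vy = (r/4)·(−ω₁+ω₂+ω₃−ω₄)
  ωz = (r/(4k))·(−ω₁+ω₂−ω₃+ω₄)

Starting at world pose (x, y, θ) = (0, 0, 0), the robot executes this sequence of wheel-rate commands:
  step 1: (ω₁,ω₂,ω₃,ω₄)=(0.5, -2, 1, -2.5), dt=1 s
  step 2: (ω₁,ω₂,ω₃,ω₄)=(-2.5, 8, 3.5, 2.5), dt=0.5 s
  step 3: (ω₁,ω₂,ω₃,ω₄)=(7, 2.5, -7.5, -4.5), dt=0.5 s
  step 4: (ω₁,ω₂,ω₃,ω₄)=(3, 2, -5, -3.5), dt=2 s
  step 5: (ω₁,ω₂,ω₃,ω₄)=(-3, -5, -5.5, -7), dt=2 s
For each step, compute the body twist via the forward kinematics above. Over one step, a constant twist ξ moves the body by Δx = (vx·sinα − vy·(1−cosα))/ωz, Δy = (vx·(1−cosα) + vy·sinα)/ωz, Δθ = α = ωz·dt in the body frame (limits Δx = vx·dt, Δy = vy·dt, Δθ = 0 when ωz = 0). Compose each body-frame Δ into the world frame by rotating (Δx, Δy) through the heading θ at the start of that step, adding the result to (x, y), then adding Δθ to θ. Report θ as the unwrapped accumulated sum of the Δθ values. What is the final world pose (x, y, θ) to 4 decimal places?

step 1: ξ=(vx,vy,ωz)=(-0.0563, 0.0188, -0.3409), dt=1.0 → body Δ=(-0.0520, 0.0279, -0.3409) → world pose (-0.0520, 0.0279, -0.3409)
step 2: ξ=(vx,vy,ωz)=(0.2156, 0.2156, 0.5398), dt=0.5 → body Δ=(0.0920, 0.1210, 0.2699) → world pose (0.0752, 0.1111, -0.0710)
step 3: ξ=(vx,vy,ωz)=(-0.0469, -0.1406, -0.0852), dt=0.5 → body Δ=(-0.0249, -0.0698, -0.0426) → world pose (0.0454, 0.0433, -0.1136)
step 4: ξ=(vx,vy,ωz)=(-0.0656, -0.0469, 0.0284), dt=2.0 → body Δ=(-0.1285, -0.0974, 0.0568) → world pose (-0.0934, -0.0390, -0.0568)
step 5: ξ=(vx,vy,ωz)=(-0.3844, -0.0094, -0.1989), dt=2.0 → body Δ=(-0.7523, 0.1326, -0.3977) → world pose (-0.8369, 0.1362, -0.4545)

(-0.8369, 0.1362, -0.4545)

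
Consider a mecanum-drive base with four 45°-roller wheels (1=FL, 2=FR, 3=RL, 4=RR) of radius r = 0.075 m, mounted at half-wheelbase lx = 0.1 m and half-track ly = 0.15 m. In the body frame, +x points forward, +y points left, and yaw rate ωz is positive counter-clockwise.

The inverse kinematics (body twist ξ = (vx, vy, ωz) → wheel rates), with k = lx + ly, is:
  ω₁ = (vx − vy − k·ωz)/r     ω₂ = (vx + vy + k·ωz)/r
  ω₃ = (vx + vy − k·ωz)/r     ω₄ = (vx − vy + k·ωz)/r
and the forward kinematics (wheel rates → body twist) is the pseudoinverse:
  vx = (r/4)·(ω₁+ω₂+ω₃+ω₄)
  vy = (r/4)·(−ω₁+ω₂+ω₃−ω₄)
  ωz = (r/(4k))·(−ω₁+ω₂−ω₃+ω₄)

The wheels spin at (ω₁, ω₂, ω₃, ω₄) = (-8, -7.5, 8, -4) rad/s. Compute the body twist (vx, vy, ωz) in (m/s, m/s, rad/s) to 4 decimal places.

(-0.2156, 0.2344, -0.8625)

k = lx + ly = 0.1 + 0.15 = 0.2500
ω₁+ω₂+ω₃+ω₄ = -11.5000  →  vx = (0.075/4)·-11.5000 = -0.2156
−ω₁+ω₂+ω₃−ω₄ = 12.5000  →  vy = (0.075/4)·12.5000 = 0.2344
−ω₁+ω₂−ω₃+ω₄ = -11.5000  →  ωz = (0.075/1.0000)·-11.5000 = -0.8625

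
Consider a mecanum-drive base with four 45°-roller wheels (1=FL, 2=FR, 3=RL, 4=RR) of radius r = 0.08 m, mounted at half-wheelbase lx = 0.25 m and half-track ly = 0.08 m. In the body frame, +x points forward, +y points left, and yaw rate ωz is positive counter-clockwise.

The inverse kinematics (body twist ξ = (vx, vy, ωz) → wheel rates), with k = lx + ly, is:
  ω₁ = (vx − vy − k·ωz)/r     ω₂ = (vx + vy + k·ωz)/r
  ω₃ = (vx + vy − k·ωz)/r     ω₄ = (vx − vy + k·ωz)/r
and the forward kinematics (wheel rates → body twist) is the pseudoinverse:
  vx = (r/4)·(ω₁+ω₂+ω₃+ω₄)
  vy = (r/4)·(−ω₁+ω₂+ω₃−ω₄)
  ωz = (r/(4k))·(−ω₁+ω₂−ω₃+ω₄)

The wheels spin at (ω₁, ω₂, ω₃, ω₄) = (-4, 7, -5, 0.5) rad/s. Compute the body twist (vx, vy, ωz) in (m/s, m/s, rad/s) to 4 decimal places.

(-0.0300, 0.1100, 1.0000)

k = lx + ly = 0.25 + 0.08 = 0.3300
ω₁+ω₂+ω₃+ω₄ = -1.5000  →  vx = (0.08/4)·-1.5000 = -0.0300
−ω₁+ω₂+ω₃−ω₄ = 5.5000  →  vy = (0.08/4)·5.5000 = 0.1100
−ω₁+ω₂−ω₃+ω₄ = 16.5000  →  ωz = (0.08/1.3200)·16.5000 = 1.0000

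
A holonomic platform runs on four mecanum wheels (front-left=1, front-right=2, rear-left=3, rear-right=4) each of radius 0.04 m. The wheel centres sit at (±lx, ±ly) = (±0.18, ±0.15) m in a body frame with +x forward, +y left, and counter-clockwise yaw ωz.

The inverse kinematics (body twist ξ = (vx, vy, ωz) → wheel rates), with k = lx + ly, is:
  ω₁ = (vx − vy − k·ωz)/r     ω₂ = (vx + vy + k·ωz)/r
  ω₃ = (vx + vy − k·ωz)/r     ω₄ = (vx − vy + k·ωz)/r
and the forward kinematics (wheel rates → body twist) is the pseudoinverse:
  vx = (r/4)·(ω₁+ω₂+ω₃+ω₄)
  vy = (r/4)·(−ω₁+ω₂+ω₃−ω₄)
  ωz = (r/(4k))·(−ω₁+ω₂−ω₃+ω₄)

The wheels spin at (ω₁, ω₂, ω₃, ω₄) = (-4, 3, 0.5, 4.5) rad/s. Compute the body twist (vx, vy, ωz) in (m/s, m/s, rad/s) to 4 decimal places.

k = lx + ly = 0.18 + 0.15 = 0.3300
ω₁+ω₂+ω₃+ω₄ = 4.0000  →  vx = (0.04/4)·4.0000 = 0.0400
−ω₁+ω₂+ω₃−ω₄ = 3.0000  →  vy = (0.04/4)·3.0000 = 0.0300
−ω₁+ω₂−ω₃+ω₄ = 11.0000  →  ωz = (0.04/1.3200)·11.0000 = 0.3333

(0.0400, 0.0300, 0.3333)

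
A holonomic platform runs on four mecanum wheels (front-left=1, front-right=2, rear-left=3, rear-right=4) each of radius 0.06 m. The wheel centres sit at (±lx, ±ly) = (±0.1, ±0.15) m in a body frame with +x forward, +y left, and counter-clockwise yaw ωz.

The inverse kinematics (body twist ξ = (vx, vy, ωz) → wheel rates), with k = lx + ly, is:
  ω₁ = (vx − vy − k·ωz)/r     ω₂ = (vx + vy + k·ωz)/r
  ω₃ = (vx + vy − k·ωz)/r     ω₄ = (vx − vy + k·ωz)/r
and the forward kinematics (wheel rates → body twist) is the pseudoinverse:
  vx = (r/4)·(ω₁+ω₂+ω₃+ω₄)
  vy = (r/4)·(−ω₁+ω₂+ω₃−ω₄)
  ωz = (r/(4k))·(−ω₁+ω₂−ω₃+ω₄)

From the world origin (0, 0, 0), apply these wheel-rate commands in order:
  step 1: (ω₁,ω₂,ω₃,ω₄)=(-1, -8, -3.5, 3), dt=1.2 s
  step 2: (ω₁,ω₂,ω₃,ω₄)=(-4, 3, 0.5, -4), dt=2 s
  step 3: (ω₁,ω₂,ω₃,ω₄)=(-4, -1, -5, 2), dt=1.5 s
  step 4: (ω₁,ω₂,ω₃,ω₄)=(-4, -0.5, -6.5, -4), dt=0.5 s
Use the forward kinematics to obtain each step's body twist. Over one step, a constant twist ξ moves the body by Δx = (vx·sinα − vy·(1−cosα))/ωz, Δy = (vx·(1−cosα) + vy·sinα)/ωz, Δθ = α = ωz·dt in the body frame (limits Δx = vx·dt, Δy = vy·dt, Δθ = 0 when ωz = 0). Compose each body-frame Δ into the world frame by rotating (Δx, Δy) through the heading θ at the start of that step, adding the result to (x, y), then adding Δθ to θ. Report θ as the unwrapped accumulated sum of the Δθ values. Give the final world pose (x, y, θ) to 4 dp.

step 1: ξ=(vx,vy,ωz)=(-0.1425, -0.2025, -0.0300), dt=1.2 → body Δ=(-0.1753, -0.2399, -0.0360) → world pose (-0.1753, -0.2399, -0.0360)
step 2: ξ=(vx,vy,ωz)=(-0.0675, 0.1725, 0.1500), dt=2.0 → body Δ=(-0.1843, 0.3197, 0.3000) → world pose (-0.3481, 0.0863, 0.2640)
step 3: ξ=(vx,vy,ωz)=(-0.1200, -0.0600, 0.6000), dt=1.5 → body Δ=(-0.1188, -0.1540, 0.9000) → world pose (-0.4226, -0.0934, 1.1640)
step 4: ξ=(vx,vy,ωz)=(-0.2250, 0.0150, 0.3600), dt=0.5 → body Δ=(-0.1126, -0.0026, 0.1800) → world pose (-0.4647, -0.1978, 1.3440)

(-0.4647, -0.1978, 1.3440)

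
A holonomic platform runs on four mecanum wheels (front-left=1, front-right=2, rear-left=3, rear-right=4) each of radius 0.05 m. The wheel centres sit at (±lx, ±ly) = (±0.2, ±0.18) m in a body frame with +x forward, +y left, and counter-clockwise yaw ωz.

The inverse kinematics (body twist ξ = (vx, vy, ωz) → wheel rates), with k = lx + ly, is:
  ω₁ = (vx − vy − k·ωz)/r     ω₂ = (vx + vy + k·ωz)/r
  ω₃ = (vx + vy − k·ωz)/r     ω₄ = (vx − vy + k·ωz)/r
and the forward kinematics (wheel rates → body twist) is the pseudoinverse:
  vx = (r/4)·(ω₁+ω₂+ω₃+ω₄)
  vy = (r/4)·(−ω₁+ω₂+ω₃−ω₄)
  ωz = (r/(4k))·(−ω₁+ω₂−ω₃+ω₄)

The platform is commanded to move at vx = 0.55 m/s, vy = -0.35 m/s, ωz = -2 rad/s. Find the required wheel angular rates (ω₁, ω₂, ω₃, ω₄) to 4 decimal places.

(33.2000, -11.2000, 19.2000, 2.8000)

k = lx + ly = 0.2 + 0.18 = 0.3800;  k·ωz = 0.3800·-2 = -0.7600
ω₁ (FL) = (vx − vy − k·ωz)/r = 1.6600/0.05 = 33.2000
ω₂ (FR) = (vx + vy + k·ωz)/r = -0.5600/0.05 = -11.2000
ω₃ (RL) = (vx + vy − k·ωz)/r = 0.9600/0.05 = 19.2000
ω₄ (RR) = (vx − vy + k·ωz)/r = 0.1400/0.05 = 2.8000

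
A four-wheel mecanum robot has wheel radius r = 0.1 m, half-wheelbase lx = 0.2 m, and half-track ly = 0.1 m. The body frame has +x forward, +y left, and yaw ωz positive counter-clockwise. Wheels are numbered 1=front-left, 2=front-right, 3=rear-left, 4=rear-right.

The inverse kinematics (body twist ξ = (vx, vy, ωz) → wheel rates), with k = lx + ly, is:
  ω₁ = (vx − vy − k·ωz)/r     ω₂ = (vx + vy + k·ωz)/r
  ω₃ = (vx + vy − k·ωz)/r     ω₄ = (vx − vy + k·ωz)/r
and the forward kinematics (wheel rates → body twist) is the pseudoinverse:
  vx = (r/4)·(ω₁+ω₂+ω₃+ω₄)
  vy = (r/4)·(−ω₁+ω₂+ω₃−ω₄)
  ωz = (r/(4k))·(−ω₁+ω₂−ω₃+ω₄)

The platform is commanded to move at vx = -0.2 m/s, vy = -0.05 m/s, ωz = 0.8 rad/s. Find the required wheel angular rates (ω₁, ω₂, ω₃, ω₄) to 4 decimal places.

(-3.9000, -0.1000, -4.9000, 0.9000)

k = lx + ly = 0.2 + 0.1 = 0.3000;  k·ωz = 0.3000·0.8 = 0.2400
ω₁ (FL) = (vx − vy − k·ωz)/r = -0.3900/0.1 = -3.9000
ω₂ (FR) = (vx + vy + k·ωz)/r = -0.0100/0.1 = -0.1000
ω₃ (RL) = (vx + vy − k·ωz)/r = -0.4900/0.1 = -4.9000
ω₄ (RR) = (vx − vy + k·ωz)/r = 0.0900/0.1 = 0.9000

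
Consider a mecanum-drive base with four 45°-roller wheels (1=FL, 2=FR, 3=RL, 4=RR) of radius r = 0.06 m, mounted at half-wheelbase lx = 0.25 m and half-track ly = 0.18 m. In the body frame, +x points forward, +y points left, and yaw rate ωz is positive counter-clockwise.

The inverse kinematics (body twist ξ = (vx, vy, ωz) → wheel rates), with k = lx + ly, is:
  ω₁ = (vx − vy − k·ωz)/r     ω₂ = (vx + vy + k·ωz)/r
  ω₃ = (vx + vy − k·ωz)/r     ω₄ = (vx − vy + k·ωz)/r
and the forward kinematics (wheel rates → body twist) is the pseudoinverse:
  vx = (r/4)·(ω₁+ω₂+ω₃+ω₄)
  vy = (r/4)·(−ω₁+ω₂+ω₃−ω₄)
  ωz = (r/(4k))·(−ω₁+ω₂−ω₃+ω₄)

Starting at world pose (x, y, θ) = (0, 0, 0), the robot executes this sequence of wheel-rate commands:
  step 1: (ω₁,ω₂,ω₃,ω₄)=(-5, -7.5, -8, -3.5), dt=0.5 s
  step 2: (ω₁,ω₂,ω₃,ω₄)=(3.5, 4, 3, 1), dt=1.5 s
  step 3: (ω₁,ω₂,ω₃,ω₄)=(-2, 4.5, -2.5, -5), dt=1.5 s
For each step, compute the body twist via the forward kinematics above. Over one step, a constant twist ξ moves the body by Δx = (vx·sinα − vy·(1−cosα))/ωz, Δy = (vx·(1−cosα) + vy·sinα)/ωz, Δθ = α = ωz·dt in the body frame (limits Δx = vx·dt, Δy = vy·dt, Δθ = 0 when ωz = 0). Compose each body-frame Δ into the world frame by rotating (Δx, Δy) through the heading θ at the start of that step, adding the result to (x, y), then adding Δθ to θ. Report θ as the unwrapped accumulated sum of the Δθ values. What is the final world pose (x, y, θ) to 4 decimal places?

(-0.0445, 0.1944, 0.1657)

step 1: ξ=(vx,vy,ωz)=(-0.3600, -0.1050, 0.0698), dt=0.5 → body Δ=(-0.1790, -0.0556, 0.0349) → world pose (-0.1790, -0.0556, 0.0349)
step 2: ξ=(vx,vy,ωz)=(0.1725, 0.0375, -0.0523), dt=1.5 → body Δ=(0.2607, 0.0460, -0.0785) → world pose (0.0799, -0.0005, -0.0436)
step 3: ξ=(vx,vy,ωz)=(-0.0750, 0.1350, 0.1395), dt=1.5 → body Δ=(-0.1328, 0.1893, 0.2093) → world pose (-0.0445, 0.1944, 0.1657)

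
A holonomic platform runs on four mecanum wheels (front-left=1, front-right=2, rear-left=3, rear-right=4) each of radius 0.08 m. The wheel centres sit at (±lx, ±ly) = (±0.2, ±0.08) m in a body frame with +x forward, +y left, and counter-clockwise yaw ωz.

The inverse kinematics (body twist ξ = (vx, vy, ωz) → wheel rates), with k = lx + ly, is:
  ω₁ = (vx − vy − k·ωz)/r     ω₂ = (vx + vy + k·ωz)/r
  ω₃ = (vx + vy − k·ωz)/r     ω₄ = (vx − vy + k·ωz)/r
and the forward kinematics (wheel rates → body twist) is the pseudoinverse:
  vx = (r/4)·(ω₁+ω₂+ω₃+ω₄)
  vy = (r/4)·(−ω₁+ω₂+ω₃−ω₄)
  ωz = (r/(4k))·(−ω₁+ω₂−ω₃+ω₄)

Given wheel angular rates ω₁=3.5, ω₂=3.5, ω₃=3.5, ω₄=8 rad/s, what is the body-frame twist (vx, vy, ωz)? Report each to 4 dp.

k = lx + ly = 0.2 + 0.08 = 0.2800
ω₁+ω₂+ω₃+ω₄ = 18.5000  →  vx = (0.08/4)·18.5000 = 0.3700
−ω₁+ω₂+ω₃−ω₄ = -4.5000  →  vy = (0.08/4)·-4.5000 = -0.0900
−ω₁+ω₂−ω₃+ω₄ = 4.5000  →  ωz = (0.08/1.1200)·4.5000 = 0.3214

(0.3700, -0.0900, 0.3214)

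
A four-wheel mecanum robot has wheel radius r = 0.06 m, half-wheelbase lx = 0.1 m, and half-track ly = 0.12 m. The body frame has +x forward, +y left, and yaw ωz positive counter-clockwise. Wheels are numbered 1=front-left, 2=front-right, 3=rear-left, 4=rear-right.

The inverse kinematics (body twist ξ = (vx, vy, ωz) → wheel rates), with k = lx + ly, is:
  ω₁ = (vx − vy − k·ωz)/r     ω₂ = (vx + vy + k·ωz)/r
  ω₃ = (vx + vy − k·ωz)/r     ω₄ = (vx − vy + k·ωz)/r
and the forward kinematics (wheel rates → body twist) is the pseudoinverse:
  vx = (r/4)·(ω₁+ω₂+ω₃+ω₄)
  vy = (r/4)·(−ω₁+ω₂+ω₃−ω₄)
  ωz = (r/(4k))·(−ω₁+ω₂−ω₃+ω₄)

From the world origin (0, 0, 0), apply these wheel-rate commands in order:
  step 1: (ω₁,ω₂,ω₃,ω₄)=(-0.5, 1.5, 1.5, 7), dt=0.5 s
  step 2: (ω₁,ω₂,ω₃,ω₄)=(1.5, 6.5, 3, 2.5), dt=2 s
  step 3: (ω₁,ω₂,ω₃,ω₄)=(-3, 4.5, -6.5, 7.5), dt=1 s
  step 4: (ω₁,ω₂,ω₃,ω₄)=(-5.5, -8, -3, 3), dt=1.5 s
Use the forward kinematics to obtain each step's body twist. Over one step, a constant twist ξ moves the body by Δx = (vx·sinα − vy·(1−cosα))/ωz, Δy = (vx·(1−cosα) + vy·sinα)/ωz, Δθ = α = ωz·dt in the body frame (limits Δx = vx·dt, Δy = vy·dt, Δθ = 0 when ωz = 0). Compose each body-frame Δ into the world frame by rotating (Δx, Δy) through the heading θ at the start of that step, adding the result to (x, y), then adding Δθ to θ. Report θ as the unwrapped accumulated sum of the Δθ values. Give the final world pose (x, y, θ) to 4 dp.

step 1: ξ=(vx,vy,ωz)=(0.1425, -0.0525, 0.5114), dt=0.5 → body Δ=(0.0738, -0.0169, 0.2557) → world pose (0.0738, -0.0169, 0.2557)
step 2: ξ=(vx,vy,ωz)=(0.2025, 0.0825, 0.3068), dt=2.0 → body Δ=(0.3310, 0.2752, 0.6136) → world pose (0.3244, 0.3331, 0.8693)
step 3: ξ=(vx,vy,ωz)=(0.0375, -0.0975, 1.4659), dt=1.0 → body Δ=(0.0850, -0.0432, 1.4659) → world pose (0.4123, 0.3701, 2.3352)
step 4: ξ=(vx,vy,ωz)=(-0.2025, -0.1275, 0.2386), dt=1.5 → body Δ=(-0.2634, -0.2410, 0.3580) → world pose (0.7686, 0.3468, 2.6932)

(0.7686, 0.3468, 2.6932)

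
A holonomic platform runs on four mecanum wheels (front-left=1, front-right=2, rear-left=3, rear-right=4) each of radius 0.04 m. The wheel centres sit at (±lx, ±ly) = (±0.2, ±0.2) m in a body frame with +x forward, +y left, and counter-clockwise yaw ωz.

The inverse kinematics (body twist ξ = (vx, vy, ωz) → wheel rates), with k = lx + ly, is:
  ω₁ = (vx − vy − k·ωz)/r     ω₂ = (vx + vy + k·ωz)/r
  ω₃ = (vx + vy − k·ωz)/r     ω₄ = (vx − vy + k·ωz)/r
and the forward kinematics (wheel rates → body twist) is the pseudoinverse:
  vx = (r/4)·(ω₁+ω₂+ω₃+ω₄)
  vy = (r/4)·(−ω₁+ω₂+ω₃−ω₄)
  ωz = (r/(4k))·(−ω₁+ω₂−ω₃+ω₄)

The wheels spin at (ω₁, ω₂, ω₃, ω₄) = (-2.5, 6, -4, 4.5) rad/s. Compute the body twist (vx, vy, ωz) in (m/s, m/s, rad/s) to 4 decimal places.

(0.0400, 0.0000, 0.4250)

k = lx + ly = 0.2 + 0.2 = 0.4000
ω₁+ω₂+ω₃+ω₄ = 4.0000  →  vx = (0.04/4)·4.0000 = 0.0400
−ω₁+ω₂+ω₃−ω₄ = 0.0000  →  vy = (0.04/4)·0.0000 = 0.0000
−ω₁+ω₂−ω₃+ω₄ = 17.0000  →  ωz = (0.04/1.6000)·17.0000 = 0.4250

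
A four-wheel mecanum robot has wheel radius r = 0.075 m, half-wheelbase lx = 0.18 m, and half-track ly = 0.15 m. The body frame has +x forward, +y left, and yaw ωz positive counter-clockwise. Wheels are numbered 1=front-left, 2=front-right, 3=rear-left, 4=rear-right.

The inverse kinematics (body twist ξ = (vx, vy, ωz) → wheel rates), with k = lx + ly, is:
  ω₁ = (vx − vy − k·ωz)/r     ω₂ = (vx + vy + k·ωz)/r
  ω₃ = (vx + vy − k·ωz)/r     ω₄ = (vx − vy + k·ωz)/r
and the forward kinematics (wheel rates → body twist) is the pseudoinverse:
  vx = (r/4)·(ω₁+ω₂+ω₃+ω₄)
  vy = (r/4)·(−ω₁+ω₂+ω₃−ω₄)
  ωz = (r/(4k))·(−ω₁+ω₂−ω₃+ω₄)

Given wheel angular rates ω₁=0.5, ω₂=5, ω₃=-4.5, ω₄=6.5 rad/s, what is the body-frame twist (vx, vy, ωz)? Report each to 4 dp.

(0.1406, -0.1219, 0.8807)

k = lx + ly = 0.18 + 0.15 = 0.3300
ω₁+ω₂+ω₃+ω₄ = 7.5000  →  vx = (0.075/4)·7.5000 = 0.1406
−ω₁+ω₂+ω₃−ω₄ = -6.5000  →  vy = (0.075/4)·-6.5000 = -0.1219
−ω₁+ω₂−ω₃+ω₄ = 15.5000  →  ωz = (0.075/1.3200)·15.5000 = 0.8807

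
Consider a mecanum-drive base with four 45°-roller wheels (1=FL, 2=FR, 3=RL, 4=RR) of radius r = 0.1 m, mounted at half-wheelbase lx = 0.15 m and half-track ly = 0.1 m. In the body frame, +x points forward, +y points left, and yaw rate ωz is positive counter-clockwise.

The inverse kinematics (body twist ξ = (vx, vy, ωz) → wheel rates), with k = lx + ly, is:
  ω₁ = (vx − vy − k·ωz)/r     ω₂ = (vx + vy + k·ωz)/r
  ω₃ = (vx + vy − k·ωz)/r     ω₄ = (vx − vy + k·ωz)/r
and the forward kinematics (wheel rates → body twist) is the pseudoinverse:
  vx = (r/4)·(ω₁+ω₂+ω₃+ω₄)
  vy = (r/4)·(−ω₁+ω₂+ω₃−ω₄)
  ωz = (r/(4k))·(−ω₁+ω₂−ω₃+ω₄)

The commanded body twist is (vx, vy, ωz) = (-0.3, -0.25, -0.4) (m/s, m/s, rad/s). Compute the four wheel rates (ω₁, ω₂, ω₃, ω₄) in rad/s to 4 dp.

(0.5000, -6.5000, -4.5000, -1.5000)

k = lx + ly = 0.15 + 0.1 = 0.2500;  k·ωz = 0.2500·-0.4 = -0.1000
ω₁ (FL) = (vx − vy − k·ωz)/r = 0.0500/0.1 = 0.5000
ω₂ (FR) = (vx + vy + k·ωz)/r = -0.6500/0.1 = -6.5000
ω₃ (RL) = (vx + vy − k·ωz)/r = -0.4500/0.1 = -4.5000
ω₄ (RR) = (vx − vy + k·ωz)/r = -0.1500/0.1 = -1.5000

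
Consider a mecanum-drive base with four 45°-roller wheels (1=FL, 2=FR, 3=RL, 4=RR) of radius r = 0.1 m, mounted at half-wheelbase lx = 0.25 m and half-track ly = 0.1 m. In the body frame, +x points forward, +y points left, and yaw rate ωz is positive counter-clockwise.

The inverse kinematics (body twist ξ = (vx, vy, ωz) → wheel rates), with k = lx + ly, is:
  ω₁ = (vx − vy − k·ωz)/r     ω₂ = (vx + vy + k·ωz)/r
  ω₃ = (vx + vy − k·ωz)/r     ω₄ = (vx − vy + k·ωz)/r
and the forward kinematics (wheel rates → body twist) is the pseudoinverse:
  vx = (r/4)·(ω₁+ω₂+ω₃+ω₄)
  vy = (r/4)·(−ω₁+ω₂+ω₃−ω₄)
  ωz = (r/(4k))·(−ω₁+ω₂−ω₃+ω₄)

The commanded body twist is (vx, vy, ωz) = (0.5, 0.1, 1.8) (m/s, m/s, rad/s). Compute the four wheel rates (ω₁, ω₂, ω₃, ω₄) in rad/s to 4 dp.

(-2.3000, 12.3000, -0.3000, 10.3000)

k = lx + ly = 0.25 + 0.1 = 0.3500;  k·ωz = 0.3500·1.8 = 0.6300
ω₁ (FL) = (vx − vy − k·ωz)/r = -0.2300/0.1 = -2.3000
ω₂ (FR) = (vx + vy + k·ωz)/r = 1.2300/0.1 = 12.3000
ω₃ (RL) = (vx + vy − k·ωz)/r = -0.0300/0.1 = -0.3000
ω₄ (RR) = (vx − vy + k·ωz)/r = 1.0300/0.1 = 10.3000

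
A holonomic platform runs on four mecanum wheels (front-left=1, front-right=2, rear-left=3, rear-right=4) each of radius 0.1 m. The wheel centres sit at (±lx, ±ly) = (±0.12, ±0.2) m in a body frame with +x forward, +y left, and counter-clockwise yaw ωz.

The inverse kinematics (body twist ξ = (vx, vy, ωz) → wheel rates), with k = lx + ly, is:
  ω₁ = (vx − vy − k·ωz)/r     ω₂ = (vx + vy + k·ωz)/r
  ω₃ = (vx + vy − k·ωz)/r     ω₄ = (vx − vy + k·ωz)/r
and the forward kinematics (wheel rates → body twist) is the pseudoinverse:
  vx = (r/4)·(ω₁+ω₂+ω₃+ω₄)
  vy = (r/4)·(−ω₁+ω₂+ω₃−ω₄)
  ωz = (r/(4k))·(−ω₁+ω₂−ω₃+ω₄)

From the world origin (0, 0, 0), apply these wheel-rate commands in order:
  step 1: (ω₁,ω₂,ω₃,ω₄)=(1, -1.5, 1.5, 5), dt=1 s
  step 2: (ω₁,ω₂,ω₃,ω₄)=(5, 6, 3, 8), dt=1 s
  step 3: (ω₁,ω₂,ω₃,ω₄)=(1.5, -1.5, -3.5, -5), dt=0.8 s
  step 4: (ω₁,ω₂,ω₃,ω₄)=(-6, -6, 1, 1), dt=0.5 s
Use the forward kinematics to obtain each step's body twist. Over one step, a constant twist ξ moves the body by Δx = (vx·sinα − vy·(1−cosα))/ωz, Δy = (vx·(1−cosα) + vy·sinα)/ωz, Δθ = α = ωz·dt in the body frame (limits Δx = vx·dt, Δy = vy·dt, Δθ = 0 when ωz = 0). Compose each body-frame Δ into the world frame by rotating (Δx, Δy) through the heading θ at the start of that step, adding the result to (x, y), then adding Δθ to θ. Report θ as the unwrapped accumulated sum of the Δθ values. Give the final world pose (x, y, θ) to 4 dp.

step 1: ξ=(vx,vy,ωz)=(0.1500, -0.1500, 0.0781), dt=1.0 → body Δ=(0.1557, -0.1440, 0.0781) → world pose (0.1557, -0.1440, 0.0781)
step 2: ξ=(vx,vy,ωz)=(0.5500, -0.1000, 0.4688), dt=1.0 → body Δ=(0.5531, 0.0302, 0.4688) → world pose (0.7048, -0.0707, 0.5469)
step 3: ξ=(vx,vy,ωz)=(-0.2125, -0.0375, -0.3516), dt=0.8 → body Δ=(-0.1720, -0.0059, -0.2812) → world pose (0.5609, -0.1652, 0.2656)
step 4: ξ=(vx,vy,ωz)=(-0.2500, 0.0000, 0.0000), dt=0.5 → body Δ=(-0.1250, 0.0000, 0.0000) → world pose (0.4403, -0.1980, 0.2656)

(0.4403, -0.1980, 0.2656)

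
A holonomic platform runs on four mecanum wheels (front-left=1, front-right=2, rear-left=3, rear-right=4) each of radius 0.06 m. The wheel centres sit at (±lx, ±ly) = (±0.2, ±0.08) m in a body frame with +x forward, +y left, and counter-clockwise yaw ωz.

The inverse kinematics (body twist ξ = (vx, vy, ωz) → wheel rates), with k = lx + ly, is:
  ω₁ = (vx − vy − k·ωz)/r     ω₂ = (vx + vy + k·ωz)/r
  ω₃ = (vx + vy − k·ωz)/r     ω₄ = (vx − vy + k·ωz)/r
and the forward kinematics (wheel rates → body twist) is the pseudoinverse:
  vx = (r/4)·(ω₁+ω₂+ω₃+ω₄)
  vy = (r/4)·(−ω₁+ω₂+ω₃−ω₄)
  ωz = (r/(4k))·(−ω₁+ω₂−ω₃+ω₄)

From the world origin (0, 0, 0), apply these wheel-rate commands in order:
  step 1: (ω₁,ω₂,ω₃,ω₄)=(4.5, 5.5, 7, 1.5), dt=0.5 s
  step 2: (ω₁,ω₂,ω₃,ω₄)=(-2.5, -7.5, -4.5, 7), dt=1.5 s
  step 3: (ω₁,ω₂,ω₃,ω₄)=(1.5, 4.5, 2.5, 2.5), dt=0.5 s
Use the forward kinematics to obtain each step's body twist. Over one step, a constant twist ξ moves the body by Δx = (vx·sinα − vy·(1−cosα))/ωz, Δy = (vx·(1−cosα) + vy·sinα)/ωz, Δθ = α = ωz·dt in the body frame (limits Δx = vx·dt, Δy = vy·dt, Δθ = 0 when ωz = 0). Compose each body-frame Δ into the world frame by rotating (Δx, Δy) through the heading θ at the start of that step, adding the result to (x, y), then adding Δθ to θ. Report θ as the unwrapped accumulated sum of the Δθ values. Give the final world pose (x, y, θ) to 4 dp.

(0.0925, -0.2909, 0.4821)

step 1: ξ=(vx,vy,ωz)=(0.2775, 0.0975, -0.2411), dt=0.5 → body Δ=(0.1413, 0.0403, -0.1205) → world pose (0.1413, 0.0403, -0.1205)
step 2: ξ=(vx,vy,ωz)=(-0.1125, -0.2475, 0.3482), dt=1.5 → body Δ=(-0.0664, -0.3977, 0.5223) → world pose (0.0276, -0.3465, 0.4018)
step 3: ξ=(vx,vy,ωz)=(0.1650, 0.0450, 0.1607), dt=0.5 → body Δ=(0.0815, 0.0258, 0.0804) → world pose (0.0925, -0.2909, 0.4821)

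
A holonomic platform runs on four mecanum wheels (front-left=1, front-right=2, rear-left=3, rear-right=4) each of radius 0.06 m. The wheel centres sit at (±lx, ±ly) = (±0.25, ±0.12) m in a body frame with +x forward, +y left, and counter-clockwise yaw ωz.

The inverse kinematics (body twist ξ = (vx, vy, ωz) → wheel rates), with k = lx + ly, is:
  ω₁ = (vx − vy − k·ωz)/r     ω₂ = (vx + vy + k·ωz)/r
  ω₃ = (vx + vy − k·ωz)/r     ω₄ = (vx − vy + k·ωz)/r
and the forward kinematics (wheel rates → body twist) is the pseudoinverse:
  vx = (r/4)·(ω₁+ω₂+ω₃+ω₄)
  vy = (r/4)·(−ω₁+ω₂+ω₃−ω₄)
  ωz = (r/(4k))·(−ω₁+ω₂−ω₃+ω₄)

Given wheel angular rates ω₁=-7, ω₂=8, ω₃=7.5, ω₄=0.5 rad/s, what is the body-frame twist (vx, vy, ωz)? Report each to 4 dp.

(0.1350, 0.3300, 0.3243)

k = lx + ly = 0.25 + 0.12 = 0.3700
ω₁+ω₂+ω₃+ω₄ = 9.0000  →  vx = (0.06/4)·9.0000 = 0.1350
−ω₁+ω₂+ω₃−ω₄ = 22.0000  →  vy = (0.06/4)·22.0000 = 0.3300
−ω₁+ω₂−ω₃+ω₄ = 8.0000  →  ωz = (0.06/1.4800)·8.0000 = 0.3243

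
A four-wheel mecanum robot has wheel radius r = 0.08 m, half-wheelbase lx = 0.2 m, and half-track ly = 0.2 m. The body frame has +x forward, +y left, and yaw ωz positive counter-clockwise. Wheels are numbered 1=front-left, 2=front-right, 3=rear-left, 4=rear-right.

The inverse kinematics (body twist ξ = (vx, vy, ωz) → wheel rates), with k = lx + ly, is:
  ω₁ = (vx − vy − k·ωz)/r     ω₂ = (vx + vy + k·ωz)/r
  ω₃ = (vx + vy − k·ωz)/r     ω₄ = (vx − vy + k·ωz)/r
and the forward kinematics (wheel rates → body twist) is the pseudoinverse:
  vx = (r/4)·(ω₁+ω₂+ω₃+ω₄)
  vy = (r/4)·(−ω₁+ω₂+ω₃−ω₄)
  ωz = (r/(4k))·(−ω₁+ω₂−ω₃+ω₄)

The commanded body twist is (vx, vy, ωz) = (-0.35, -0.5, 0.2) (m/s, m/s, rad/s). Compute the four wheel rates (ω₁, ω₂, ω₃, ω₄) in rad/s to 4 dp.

k = lx + ly = 0.2 + 0.2 = 0.4000;  k·ωz = 0.4000·0.2 = 0.0800
ω₁ (FL) = (vx − vy − k·ωz)/r = 0.0700/0.08 = 0.8750
ω₂ (FR) = (vx + vy + k·ωz)/r = -0.7700/0.08 = -9.6250
ω₃ (RL) = (vx + vy − k·ωz)/r = -0.9300/0.08 = -11.6250
ω₄ (RR) = (vx − vy + k·ωz)/r = 0.2300/0.08 = 2.8750

(0.8750, -9.6250, -11.6250, 2.8750)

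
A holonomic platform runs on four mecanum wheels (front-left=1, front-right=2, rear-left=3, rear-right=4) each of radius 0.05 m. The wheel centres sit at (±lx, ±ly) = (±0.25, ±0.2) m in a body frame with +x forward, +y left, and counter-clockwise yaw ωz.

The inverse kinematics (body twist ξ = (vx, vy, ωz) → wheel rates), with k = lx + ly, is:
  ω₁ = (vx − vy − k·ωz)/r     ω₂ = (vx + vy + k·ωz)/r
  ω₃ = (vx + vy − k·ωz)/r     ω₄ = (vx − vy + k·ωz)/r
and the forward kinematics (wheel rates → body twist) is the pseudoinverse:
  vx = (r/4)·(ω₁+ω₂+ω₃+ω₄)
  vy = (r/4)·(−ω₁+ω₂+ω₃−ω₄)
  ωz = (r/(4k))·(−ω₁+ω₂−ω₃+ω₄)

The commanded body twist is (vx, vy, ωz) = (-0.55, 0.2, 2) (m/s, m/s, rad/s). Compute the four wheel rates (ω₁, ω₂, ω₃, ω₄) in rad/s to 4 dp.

(-33.0000, 11.0000, -25.0000, 3.0000)

k = lx + ly = 0.25 + 0.2 = 0.4500;  k·ωz = 0.4500·2 = 0.9000
ω₁ (FL) = (vx − vy − k·ωz)/r = -1.6500/0.05 = -33.0000
ω₂ (FR) = (vx + vy + k·ωz)/r = 0.5500/0.05 = 11.0000
ω₃ (RL) = (vx + vy − k·ωz)/r = -1.2500/0.05 = -25.0000
ω₄ (RR) = (vx − vy + k·ωz)/r = 0.1500/0.05 = 3.0000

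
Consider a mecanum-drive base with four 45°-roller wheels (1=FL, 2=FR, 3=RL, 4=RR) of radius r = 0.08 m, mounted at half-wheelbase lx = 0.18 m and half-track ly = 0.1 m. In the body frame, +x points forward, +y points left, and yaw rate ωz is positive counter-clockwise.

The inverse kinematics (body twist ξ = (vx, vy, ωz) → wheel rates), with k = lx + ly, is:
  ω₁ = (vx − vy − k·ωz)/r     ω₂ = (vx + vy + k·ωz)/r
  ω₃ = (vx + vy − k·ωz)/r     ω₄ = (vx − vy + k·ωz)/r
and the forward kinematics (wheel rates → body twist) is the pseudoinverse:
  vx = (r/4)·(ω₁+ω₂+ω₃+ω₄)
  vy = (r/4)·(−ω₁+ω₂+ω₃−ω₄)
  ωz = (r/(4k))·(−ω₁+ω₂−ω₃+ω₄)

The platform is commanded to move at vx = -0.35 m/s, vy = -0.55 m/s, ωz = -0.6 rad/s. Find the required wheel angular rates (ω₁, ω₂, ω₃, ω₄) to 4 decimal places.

k = lx + ly = 0.18 + 0.1 = 0.2800;  k·ωz = 0.2800·-0.6 = -0.1680
ω₁ (FL) = (vx − vy − k·ωz)/r = 0.3680/0.08 = 4.6000
ω₂ (FR) = (vx + vy + k·ωz)/r = -1.0680/0.08 = -13.3500
ω₃ (RL) = (vx + vy − k·ωz)/r = -0.7320/0.08 = -9.1500
ω₄ (RR) = (vx − vy + k·ωz)/r = 0.0320/0.08 = 0.4000

(4.6000, -13.3500, -9.1500, 0.4000)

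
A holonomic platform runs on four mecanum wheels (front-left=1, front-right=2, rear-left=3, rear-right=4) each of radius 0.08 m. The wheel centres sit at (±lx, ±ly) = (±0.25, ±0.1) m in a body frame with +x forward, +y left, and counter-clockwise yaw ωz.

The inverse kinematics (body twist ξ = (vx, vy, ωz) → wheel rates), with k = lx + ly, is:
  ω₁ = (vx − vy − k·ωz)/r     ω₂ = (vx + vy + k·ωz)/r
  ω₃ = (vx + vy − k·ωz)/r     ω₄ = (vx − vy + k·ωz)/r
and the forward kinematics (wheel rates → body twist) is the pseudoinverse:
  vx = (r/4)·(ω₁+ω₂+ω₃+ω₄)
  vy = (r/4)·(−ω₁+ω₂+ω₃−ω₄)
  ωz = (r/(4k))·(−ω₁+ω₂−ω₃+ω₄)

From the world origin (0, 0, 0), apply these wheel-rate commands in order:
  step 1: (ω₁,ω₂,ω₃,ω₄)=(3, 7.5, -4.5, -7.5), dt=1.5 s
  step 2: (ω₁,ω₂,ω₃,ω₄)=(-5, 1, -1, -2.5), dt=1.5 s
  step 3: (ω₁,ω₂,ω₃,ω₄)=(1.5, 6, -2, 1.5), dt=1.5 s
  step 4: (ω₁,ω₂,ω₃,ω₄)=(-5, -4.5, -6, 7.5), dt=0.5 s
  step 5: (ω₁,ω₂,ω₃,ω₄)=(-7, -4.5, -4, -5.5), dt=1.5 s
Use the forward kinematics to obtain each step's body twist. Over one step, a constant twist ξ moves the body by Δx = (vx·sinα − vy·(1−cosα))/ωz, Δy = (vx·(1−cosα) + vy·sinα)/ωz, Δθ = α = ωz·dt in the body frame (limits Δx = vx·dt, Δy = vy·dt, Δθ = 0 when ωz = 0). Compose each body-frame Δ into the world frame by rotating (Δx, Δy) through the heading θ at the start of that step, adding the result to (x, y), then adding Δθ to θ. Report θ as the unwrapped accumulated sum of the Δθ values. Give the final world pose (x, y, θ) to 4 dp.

(-0.1901, -0.1991, 1.6857)

step 1: ξ=(vx,vy,ωz)=(-0.0300, 0.1500, 0.0857), dt=1.5 → body Δ=(-0.0593, 0.2215, 0.1286) → world pose (-0.0593, 0.2215, 0.1286)
step 2: ξ=(vx,vy,ωz)=(-0.1500, 0.1500, 0.2571), dt=1.5 → body Δ=(-0.2623, 0.1766, 0.3857) → world pose (-0.3421, 0.3630, 0.5143)
step 3: ξ=(vx,vy,ωz)=(0.1400, 0.0200, 0.4571), dt=1.5 → body Δ=(0.1840, 0.0969, 0.6857) → world pose (-0.2296, 0.5379, 1.2000)
step 4: ξ=(vx,vy,ωz)=(-0.1600, -0.2600, 0.8000), dt=0.5 → body Δ=(-0.0522, -0.1423, 0.4000) → world pose (-0.1158, 0.4377, 1.6000)
step 5: ξ=(vx,vy,ωz)=(-0.4200, 0.0800, 0.0571), dt=1.5 → body Δ=(-0.6344, 0.0929, 0.0857) → world pose (-0.1901, -0.1991, 1.6857)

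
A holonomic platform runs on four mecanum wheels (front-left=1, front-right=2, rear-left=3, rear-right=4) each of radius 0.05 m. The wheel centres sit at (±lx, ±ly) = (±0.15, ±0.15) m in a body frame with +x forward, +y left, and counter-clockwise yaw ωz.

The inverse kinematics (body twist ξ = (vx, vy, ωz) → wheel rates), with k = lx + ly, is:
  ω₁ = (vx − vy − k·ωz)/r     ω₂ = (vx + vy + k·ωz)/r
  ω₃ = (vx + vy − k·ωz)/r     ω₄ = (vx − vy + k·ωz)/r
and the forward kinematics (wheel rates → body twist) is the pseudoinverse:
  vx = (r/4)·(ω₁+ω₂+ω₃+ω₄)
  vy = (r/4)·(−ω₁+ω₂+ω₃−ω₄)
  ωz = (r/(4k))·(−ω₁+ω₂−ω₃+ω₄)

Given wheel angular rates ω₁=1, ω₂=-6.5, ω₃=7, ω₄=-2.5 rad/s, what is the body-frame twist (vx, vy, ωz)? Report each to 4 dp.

(-0.0125, 0.0250, -0.7083)

k = lx + ly = 0.15 + 0.15 = 0.3000
ω₁+ω₂+ω₃+ω₄ = -1.0000  →  vx = (0.05/4)·-1.0000 = -0.0125
−ω₁+ω₂+ω₃−ω₄ = 2.0000  →  vy = (0.05/4)·2.0000 = 0.0250
−ω₁+ω₂−ω₃+ω₄ = -17.0000  →  ωz = (0.05/1.2000)·-17.0000 = -0.7083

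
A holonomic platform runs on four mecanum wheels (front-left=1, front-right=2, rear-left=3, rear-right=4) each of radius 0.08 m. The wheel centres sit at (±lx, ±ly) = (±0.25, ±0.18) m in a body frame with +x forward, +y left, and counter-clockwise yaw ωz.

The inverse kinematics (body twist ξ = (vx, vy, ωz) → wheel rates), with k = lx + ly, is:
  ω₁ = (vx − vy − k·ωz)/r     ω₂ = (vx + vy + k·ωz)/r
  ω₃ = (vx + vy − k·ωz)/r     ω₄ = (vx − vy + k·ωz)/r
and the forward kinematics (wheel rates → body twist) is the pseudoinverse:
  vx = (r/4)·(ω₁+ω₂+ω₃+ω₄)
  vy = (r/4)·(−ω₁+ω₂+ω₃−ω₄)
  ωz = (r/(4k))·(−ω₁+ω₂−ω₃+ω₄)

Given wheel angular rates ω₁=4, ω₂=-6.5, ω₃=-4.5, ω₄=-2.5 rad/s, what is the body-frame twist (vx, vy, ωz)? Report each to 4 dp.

k = lx + ly = 0.25 + 0.18 = 0.4300
ω₁+ω₂+ω₃+ω₄ = -9.5000  →  vx = (0.08/4)·-9.5000 = -0.1900
−ω₁+ω₂+ω₃−ω₄ = -12.5000  →  vy = (0.08/4)·-12.5000 = -0.2500
−ω₁+ω₂−ω₃+ω₄ = -8.5000  →  ωz = (0.08/1.7200)·-8.5000 = -0.3953

(-0.1900, -0.2500, -0.3953)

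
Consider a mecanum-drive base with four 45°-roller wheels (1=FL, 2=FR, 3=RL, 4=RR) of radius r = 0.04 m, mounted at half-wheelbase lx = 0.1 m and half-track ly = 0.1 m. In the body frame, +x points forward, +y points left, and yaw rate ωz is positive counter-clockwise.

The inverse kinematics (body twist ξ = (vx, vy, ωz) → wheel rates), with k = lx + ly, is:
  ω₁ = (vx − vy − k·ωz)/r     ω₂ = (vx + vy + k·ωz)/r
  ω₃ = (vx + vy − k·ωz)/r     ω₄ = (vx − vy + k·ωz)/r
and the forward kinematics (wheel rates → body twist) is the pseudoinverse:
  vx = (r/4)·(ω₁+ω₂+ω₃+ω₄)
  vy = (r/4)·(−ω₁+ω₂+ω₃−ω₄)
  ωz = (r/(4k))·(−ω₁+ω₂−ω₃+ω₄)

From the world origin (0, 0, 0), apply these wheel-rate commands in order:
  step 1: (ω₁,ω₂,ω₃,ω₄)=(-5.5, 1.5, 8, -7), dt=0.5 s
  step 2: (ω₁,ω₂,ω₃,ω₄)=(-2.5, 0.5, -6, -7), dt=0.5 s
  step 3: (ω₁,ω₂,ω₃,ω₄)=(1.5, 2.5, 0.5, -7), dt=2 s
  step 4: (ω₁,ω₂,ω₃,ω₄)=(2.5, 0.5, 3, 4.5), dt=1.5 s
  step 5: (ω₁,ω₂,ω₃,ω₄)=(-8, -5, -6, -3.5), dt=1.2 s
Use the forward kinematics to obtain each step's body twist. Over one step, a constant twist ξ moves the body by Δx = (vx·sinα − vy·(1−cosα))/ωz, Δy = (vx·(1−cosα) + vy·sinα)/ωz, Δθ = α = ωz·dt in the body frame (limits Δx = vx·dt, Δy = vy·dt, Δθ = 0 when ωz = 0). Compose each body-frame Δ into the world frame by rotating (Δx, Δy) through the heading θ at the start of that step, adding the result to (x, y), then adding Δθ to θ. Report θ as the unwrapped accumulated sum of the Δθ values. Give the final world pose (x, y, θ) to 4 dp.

(-0.1789, 0.3357, -0.5075)

step 1: ξ=(vx,vy,ωz)=(-0.0300, 0.2200, -0.4000), dt=0.5 → body Δ=(-0.0039, 0.1108, -0.2000) → world pose (-0.0039, 0.1108, -0.2000)
step 2: ξ=(vx,vy,ωz)=(-0.1500, 0.0400, 0.1000), dt=0.5 → body Δ=(-0.0755, 0.0181, 0.0500) → world pose (-0.0743, 0.1435, -0.1500)
step 3: ξ=(vx,vy,ωz)=(-0.0250, 0.0850, -0.3250), dt=2.0 → body Δ=(0.0068, 0.1740, -0.6500) → world pose (-0.0416, 0.3145, -0.8000)
step 4: ξ=(vx,vy,ωz)=(0.1050, -0.0350, -0.0250), dt=1.5 → body Δ=(0.1565, -0.0554, -0.0375) → world pose (0.0276, 0.1636, -0.8375)
step 5: ξ=(vx,vy,ωz)=(-0.2250, 0.0050, 0.2750), dt=1.2 → body Δ=(-0.2661, -0.0383, 0.3300) → world pose (-0.1789, 0.3357, -0.5075)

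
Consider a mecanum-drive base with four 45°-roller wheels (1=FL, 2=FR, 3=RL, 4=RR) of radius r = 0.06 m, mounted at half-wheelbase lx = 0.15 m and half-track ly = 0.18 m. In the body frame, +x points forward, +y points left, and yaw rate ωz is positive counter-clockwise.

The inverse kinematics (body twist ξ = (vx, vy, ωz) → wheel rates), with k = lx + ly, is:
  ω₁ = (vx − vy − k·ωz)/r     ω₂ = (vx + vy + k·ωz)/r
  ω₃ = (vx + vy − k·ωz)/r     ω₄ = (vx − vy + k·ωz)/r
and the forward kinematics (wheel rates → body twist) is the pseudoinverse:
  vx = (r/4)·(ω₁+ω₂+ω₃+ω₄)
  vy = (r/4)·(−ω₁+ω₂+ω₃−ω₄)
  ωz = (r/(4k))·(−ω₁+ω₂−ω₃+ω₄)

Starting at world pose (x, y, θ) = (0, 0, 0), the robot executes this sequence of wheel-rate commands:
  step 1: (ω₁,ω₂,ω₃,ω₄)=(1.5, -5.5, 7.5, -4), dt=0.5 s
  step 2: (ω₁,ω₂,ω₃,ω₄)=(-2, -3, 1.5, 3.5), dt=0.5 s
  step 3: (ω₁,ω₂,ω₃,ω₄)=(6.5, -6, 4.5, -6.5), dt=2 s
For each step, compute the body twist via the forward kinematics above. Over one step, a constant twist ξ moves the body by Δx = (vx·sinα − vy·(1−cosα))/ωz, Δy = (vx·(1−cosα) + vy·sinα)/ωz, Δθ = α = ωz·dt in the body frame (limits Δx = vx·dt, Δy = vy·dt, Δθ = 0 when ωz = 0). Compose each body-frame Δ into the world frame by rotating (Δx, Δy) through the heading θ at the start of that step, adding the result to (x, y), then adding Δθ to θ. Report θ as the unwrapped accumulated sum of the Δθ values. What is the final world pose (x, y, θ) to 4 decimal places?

step 1: ξ=(vx,vy,ωz)=(-0.0075, 0.0675, -0.8409), dt=0.5 → body Δ=(0.0034, 0.0335, -0.4205) → world pose (0.0034, 0.0335, -0.4205)
step 2: ξ=(vx,vy,ωz)=(0.0000, -0.0450, 0.0455), dt=0.5 → body Δ=(0.0003, -0.0225, 0.0227) → world pose (-0.0056, 0.0129, -0.3977)
step 3: ξ=(vx,vy,ωz)=(-0.0225, -0.0225, -1.0682), dt=2.0 → body Δ=(-0.0501, 0.0146, -2.1364) → world pose (-0.0462, 0.0457, -2.5341)

(-0.0462, 0.0457, -2.5341)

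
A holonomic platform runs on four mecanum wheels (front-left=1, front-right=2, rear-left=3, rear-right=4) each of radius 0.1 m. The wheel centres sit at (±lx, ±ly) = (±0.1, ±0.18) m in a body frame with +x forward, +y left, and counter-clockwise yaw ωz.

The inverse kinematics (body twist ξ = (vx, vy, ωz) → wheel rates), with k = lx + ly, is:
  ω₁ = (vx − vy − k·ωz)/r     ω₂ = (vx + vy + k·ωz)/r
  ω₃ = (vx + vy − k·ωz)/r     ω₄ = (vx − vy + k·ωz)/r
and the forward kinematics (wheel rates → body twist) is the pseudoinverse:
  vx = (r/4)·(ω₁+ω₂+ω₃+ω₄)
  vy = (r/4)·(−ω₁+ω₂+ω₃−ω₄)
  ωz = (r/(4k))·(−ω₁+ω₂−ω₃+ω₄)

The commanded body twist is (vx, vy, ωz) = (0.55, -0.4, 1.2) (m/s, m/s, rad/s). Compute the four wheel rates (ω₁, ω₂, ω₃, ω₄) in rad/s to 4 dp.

k = lx + ly = 0.1 + 0.18 = 0.2800;  k·ωz = 0.2800·1.2 = 0.3360
ω₁ (FL) = (vx − vy − k·ωz)/r = 0.6140/0.1 = 6.1400
ω₂ (FR) = (vx + vy + k·ωz)/r = 0.4860/0.1 = 4.8600
ω₃ (RL) = (vx + vy − k·ωz)/r = -0.1860/0.1 = -1.8600
ω₄ (RR) = (vx − vy + k·ωz)/r = 1.2860/0.1 = 12.8600

(6.1400, 4.8600, -1.8600, 12.8600)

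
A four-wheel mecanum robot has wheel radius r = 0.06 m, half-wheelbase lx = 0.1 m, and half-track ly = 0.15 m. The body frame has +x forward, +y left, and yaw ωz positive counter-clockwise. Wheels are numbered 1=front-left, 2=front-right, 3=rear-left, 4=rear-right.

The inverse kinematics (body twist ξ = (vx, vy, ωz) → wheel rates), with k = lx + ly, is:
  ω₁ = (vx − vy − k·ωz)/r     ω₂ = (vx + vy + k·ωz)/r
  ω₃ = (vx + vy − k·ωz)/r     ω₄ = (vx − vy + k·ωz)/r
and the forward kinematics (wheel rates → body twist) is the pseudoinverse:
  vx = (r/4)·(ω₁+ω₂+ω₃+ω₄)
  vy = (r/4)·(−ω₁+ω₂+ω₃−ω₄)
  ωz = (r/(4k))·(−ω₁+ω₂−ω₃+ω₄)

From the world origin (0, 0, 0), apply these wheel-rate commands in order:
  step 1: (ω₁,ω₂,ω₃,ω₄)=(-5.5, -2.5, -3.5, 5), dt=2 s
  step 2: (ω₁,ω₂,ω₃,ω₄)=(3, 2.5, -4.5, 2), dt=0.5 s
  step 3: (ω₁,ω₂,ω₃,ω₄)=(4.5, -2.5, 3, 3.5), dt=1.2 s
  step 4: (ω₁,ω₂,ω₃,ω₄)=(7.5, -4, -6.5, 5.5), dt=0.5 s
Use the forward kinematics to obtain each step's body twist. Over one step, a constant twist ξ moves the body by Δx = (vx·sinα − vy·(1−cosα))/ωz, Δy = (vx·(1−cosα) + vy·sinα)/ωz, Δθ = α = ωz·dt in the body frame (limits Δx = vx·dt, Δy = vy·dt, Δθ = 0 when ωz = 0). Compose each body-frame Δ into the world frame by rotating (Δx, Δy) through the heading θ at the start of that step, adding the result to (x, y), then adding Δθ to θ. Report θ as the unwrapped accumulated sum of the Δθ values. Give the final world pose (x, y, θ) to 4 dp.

(0.3446, -0.1635, 1.1070)

step 1: ξ=(vx,vy,ωz)=(-0.0975, -0.0825, 0.6900), dt=2.0 → body Δ=(-0.0418, -0.2319, 1.3800) → world pose (-0.0418, -0.2319, 1.3800)
step 2: ξ=(vx,vy,ωz)=(0.0450, -0.1050, 0.3600), dt=0.5 → body Δ=(0.0271, -0.0502, 0.1800) → world pose (0.0126, -0.2148, 1.5600)
step 3: ξ=(vx,vy,ωz)=(0.1275, -0.1125, -0.3900), dt=1.2 → body Δ=(0.1165, -0.1653, -0.4680) → world pose (0.1791, -0.1002, 1.0920)
step 4: ξ=(vx,vy,ωz)=(0.0375, -0.3525, 0.0300), dt=0.5 → body Δ=(0.0201, -0.1761, 0.0150) → world pose (0.3446, -0.1635, 1.1070)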